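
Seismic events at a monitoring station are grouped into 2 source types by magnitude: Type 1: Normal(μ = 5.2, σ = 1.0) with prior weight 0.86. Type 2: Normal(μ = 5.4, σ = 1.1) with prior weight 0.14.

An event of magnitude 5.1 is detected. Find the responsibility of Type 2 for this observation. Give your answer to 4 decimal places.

By Bayes' theorem, P(k | x) = w_k f_k(x) / Σ_j w_j f_j(x).
Component likelihoods at x = 5.1:
  p_1 = 0.396953
  p_2 = 0.349435
Unnormalised posteriors:
  w_1·p_1 = 0.86 × 0.396953 = 0.341379
  w_2·p_2 = 0.14 × 0.349435 = 0.0489208
Sum: 0.341379 + 0.0489208 = 0.3903
So the posterior for Type 2 is 0.0489208 / 0.3903 ≈ 0.1253.

0.1253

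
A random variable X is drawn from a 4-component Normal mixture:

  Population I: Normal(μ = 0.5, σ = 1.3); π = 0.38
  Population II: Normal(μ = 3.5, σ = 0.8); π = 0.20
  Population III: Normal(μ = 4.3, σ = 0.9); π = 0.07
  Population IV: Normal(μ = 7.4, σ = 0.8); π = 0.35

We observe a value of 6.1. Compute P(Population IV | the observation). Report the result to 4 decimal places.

0.9081

By Bayes' theorem, P(k | x) = w_k f_k(x) / Σ_j w_j f_j(x).
Normal densities:
  f_I = (1/(1.3·√(2π)))·exp(−(6.1−0.5)²/(2·1.3²)) = 0.306879·exp(-9.27811) = 2.86772e-05
  f_II = (1/(0.8·√(2π)))·exp(−(6.1−3.5)²/(2·0.8²)) = 0.498678·exp(-5.28125) = 0.00253631
  f_III = (1/(0.9·√(2π)))·exp(−(6.1−4.3)²/(2·0.9²)) = 0.443269·exp(-2.00000) = 0.05999
  f_IV = (1/(0.8·√(2π)))·exp(−(6.1−7.4)²/(2·0.8²)) = 0.498678·exp(-1.32031) = 0.133173
Prior × likelihood for each component:
  w_I·f_I = 0.38 × 2.86772e-05 = 1.08973e-05
  w_II·f_II = 0.20 × 0.00253631 = 0.000507262
  w_III·f_III = 0.07 × 0.05999 = 0.0041993
  w_IV·f_IV = 0.35 × 0.133173 = 0.0466105
Evidence: 1.08973e-05 + 0.000507262 + 0.0041993 + 0.0466105 = 0.0513279
P(Population IV | x) ≈ 0.9081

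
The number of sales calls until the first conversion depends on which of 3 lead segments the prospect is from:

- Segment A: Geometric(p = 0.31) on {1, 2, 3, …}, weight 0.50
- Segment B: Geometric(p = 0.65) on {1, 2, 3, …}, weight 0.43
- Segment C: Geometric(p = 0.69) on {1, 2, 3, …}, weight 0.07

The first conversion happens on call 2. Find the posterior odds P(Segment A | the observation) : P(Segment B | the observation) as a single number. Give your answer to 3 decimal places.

1.093

Only the two components matter; the odds are (w_i f_i(x)) / (w_j f_j(x)).
Evaluate each component's likelihood at the observed value:
  p_A = 0.31·(1−0.31)^1 = 0.31·0.69 = 0.2139
  p_B = 0.65·(1−0.65)^1 = 0.65·0.35 = 0.2275
  p_C = 0.69·(1−0.69)^1 = 0.69·0.31 = 0.2139
Odds = (0.50/0.43) × (0.2139/0.2275) = 1.16279 × 0.94022 ≈ 1.093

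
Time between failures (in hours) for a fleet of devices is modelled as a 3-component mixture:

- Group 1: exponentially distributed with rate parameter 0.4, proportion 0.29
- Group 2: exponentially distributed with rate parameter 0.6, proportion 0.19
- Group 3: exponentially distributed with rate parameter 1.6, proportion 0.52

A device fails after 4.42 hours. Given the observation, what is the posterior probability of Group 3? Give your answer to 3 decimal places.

P(component k | x) = P(Z=k)·f_k(x) / marginal(x), where marginal(x) = Σ_j P(Z=j)·f_j(x).
Component likelihoods at x = 4.42 hours:
  L_1 = 0.0682696
  L_2 = 0.042306
  L_3 = 0.00135765
Prior × likelihood for each component:
  P(Z=1)·L_1 = 0.29 × 0.0682696 = 0.0197982
  P(Z=2)·L_2 = 0.19 × 0.042306 = 0.00803815
  P(Z=3)·L_3 = 0.52 × 0.00135765 = 0.000705981
Marginal: 0.0197982 + 0.00803815 + 0.000705981 = 0.0285423
Responsibility of Group 3: 0.000705981 / 0.0285423 ≈ 0.025

0.025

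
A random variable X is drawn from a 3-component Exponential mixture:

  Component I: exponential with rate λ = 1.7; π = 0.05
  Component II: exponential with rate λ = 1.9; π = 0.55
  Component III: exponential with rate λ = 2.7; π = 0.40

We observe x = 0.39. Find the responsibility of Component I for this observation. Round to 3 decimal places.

0.048

The responsibility of component k is P(Z=k) f_k(x) divided by Σ_j P(Z=j) f_j(x).
Component likelihoods at x = 0.39:
  p_I = 0.876015
  p_II = 0.90561
  p_III = 0.942002
Multiply by the mixture weights:
  P(Z=I)·p_I = 0.05 × 0.876015 = 0.0438008
  P(Z=II)·p_II = 0.55 × 0.90561 = 0.498086
  P(Z=III)·p_III = 0.40 × 0.942002 = 0.376801
Denominator: 0.0438008 + 0.498086 + 0.376801 = 0.918687
So the posterior for Component I is 0.0438008 / 0.918687 ≈ 0.048.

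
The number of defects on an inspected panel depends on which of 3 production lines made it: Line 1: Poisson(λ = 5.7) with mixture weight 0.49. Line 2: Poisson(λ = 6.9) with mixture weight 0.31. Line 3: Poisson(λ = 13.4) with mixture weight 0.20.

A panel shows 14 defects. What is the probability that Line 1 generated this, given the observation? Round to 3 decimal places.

By Bayes' theorem, P(k | x) = w_k f_k(x) / Σ_j w_j f_j(x).
Poisson probabilities:
  f_1 = e^(−5.7)·5.7^14/14! = 0.00146677
  f_2 = e^(−6.9)·6.9^14/14! = 0.00640984
  f_3 = e^(−13.4)·13.4^14/14! = 0.104595
Multiply by the mixture weights:
  w_1·f_1 = 0.49 × 0.00146677 = 0.000718716
  w_2·f_2 = 0.31 × 0.00640984 = 0.00198705
  w_3·f_3 = 0.20 × 0.104595 = 0.0209191
Normaliser: 0.000718716 + 0.00198705 + 0.0209191 = 0.0236249
P(Line 1 | 14 defects) ≈ 0.030

0.030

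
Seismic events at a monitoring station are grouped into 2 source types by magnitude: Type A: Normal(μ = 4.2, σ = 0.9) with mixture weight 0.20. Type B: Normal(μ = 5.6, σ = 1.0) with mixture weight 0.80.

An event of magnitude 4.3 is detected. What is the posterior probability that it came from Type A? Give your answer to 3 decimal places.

Posterior ∝ prior × likelihood, so P(k | x) ∝ π_k f_k(x); normalise over all components.
Normal densities:
  p_A = 0.440541
  p_B = 0.171369
Multiply by the mixture weights:
  π_A·p_A = 0.20 × 0.440541 = 0.0881083
  π_B·p_B = 0.80 × 0.171369 = 0.137095
Evidence: 0.0881083 + 0.137095 = 0.225203
Responsibility of Type A: 0.0881083 / 0.225203 ≈ 0.391

0.391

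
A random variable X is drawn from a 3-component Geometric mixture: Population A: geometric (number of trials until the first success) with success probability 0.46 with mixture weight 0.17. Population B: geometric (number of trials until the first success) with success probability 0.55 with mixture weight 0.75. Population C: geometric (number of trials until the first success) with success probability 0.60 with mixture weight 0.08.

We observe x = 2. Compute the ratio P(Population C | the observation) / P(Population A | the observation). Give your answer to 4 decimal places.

0.4547

Posterior odds = (π_i f_i(x)) / (π_j f_j(x)); the normalising sum cancels.
Component likelihoods at x = 2:
  L_A = 0.2484
  L_B = 0.2475
  L_C = 0.24
0.0192 / 0.042228 ≈ 0.4547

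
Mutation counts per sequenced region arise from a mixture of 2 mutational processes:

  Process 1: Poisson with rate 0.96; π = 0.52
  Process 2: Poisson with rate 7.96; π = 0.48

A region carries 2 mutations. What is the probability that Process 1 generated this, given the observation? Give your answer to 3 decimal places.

The responsibility of component k is π_k f_k(x) divided by Σ_j π_j f_j(x).
Component likelihoods at x = 2 mutations:
  L_1 = e^(−0.96)·0.96^2/2! = 0.176437
  L_2 = e^(−7.96)·7.96^2/2! = 0.0110615
Unnormalised posteriors:
  π_1·L_1 = 0.52 × 0.176437 = 0.0917473
  π_2·L_2 = 0.48 × 0.0110615 = 0.0053095
Evidence: 0.0917473 + 0.0053095 = 0.0970568
P(Process 1 | x) = 0.0917473 / 0.0970568 ≈ 0.945

0.945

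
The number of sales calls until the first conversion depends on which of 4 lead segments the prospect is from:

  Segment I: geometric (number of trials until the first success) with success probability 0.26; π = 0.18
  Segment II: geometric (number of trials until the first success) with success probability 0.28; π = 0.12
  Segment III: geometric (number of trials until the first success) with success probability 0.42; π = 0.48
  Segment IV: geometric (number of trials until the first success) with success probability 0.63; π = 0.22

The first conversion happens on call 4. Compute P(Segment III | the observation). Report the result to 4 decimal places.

Posterior ∝ prior × likelihood, so P(k | x) ∝ π_k f_k(x); normalise over all components.
Geometric probabilities:
  L_I = 0.105358
  L_II = 0.104509
  L_III = 0.081947
  L_IV = 0.0319114
Multiply by the mixture weights:
  π_I·L_I = 0.18 × 0.105358 = 0.0189645
  π_II·L_II = 0.12 × 0.104509 = 0.0125411
  π_III·L_III = 0.48 × 0.081947 = 0.0393346
  π_IV·L_IV = 0.22 × 0.0319114 = 0.00702051
Evidence: 0.0189645 + 0.0125411 + 0.0393346 + 0.00702051 = 0.0778607
So the posterior for Segment III is 0.0393346 / 0.0778607 ≈ 0.5052.

0.5052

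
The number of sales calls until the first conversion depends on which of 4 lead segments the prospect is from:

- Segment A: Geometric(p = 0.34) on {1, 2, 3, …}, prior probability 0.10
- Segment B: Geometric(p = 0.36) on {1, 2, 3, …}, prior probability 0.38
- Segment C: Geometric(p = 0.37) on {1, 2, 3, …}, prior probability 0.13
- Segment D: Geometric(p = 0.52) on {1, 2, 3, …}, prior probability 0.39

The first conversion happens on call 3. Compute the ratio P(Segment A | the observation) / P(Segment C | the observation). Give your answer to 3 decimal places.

Since P(k|x) ∝ π_k f_k(x), the posterior odds are π_i f_i(x) / (π_j f_j(x)).
Component likelihoods at x = 3:
  p_A = 0.148104
  p_B = 0.147456
  p_C = 0.146853
  p_D = 0.119808
0.0148104 / 0.0190909 ≈ 0.776

0.776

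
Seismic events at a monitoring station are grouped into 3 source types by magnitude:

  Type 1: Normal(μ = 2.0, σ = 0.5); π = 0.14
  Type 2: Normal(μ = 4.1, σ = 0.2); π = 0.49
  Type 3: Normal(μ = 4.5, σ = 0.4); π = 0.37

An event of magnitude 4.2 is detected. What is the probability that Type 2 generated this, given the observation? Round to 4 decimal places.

0.7559

By Bayes' theorem, P(k | x) = π_k f_k(x) / Σ_j π_j f_j(x).
Normal densities:
  f_1 = 4.98849e-05
  f_2 = 1.76033
  f_3 = 0.752844
Prior × likelihood for each component:
  π_1·f_1 = 0.14 × 4.98849e-05 = 6.98389e-06
  π_2·f_2 = 0.49 × 1.76033 = 0.86256
  π_3·f_3 = 0.37 × 0.752844 = 0.278552
Sum: 6.98389e-06 + 0.86256 + 0.278552 = 1.14112
P(Type 2 | x) ≈ 0.7559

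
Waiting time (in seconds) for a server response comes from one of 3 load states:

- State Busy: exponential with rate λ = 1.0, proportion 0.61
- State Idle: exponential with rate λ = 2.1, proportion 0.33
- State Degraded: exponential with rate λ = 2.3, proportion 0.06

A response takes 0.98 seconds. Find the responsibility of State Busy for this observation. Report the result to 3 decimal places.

0.690

By Bayes' theorem, P(k | x) = π_k f_k(x) / Σ_j π_j f_j(x).
Exponential densities:
  L_Busy = 0.375311
  L_Idle = 0.268189
  L_Degraded = 0.24145
Prior × likelihood for each component:
  π_Busy·L_Busy = 0.61 × 0.375311 = 0.22894
  π_Idle·L_Idle = 0.33 × 0.268189 = 0.0885024
  π_Degraded·L_Degraded = 0.06 × 0.24145 = 0.014487
Normaliser: 0.22894 + 0.0885024 + 0.014487 = 0.331929
So the posterior for State Busy is 0.22894 / 0.331929 ≈ 0.690.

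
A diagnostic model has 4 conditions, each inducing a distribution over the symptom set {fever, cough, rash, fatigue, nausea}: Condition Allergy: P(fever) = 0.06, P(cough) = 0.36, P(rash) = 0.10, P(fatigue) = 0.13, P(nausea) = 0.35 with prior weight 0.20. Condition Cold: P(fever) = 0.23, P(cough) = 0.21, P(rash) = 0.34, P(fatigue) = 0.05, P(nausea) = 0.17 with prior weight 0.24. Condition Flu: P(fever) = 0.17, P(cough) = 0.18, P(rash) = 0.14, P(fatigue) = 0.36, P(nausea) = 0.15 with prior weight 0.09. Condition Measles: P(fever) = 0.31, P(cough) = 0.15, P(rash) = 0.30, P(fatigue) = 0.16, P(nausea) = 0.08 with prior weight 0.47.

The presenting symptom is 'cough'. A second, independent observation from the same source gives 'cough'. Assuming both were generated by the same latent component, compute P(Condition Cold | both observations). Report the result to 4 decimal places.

0.2117

Posterior ∝ prior × likelihood, so P(k | x) ∝ π_k f_k(x); normalise over all components.
Since both observations come from the same component, the likelihood for component k is f_k(x₁)·f_k(x₂).
  p_Allergy = [0.36] × [0.36] = 0.1296
  p_Cold = [0.21] × [0.21] = 0.0441
  p_Flu = [0.18] × [0.18] = 0.0324
  p_Measles = [0.15] × [0.15] = 0.0225
Prior × likelihood for each component:
  π_Allergy·p_Allergy = 0.20 × 0.1296 = 0.02592
  π_Cold·p_Cold = 0.24 × 0.0441 = 0.010584
  π_Flu·p_Flu = 0.09 × 0.0324 = 0.002916
  π_Measles·p_Measles = 0.47 × 0.0225 = 0.010575
Sum: 0.02592 + 0.010584 + 0.002916 + 0.010575 = 0.049995
Responsibility of Condition Cold: 0.010584 / 0.049995 ≈ 0.2117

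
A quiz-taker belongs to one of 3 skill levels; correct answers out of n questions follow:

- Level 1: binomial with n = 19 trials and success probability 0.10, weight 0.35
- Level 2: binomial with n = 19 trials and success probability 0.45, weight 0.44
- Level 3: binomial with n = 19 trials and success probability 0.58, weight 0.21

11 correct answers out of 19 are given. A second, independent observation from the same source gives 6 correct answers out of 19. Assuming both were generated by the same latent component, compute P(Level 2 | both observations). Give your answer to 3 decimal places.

0.890

Apply Bayes' rule: the posterior for each component is proportional to its prior times its likelihood at x.
Since both observations come from the same component, the likelihood for component k is f_k(x₁)·f_k(x₂).
  f_1 = [C(19,11)·0.10^11·0.90^8 = 75582·1e-11·0.430467 = 3.25356e-07] × [0.00689659] = 2.24385e-09
  f_2 = [C(19,11)·0.45^11·0.55^8 = 75582·0.000153228·0.00837339 = 0.0969745] × [0.0949449] = 0.00920724
  f_3 = [C(19,11)·0.58^11·0.42^8 = 75582·0.00249866·0.000968265 = 0.182861] × [0.0130705] = 0.00239007
Weight by the priors:
  π_1·f_1 = 0.35 × 2.24385e-09 = 7.85346e-10
  π_2·f_2 = 0.44 × 0.00920724 = 0.00405119
  π_3·f_3 = 0.21 × 0.00239007 = 0.000501915
Marginal: 7.85346e-10 + 0.00405119 + 0.000501915 = 0.0045531
P(Level 2 | data) ≈ 0.890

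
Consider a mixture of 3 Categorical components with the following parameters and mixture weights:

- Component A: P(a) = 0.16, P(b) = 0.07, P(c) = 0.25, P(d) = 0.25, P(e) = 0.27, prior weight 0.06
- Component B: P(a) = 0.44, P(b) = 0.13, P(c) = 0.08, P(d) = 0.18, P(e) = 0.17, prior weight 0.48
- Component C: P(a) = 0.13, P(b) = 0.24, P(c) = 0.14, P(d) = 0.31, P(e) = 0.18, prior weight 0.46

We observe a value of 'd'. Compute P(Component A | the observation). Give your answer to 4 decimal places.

Posterior ∝ prior × likelihood, so P(k | x) ∝ P(Z=k) f_k(x); normalise over all components.
Evaluate each component's likelihood at the observed value:
  L_A = P(d | comp) = 0.25
  L_B = P(d | comp) = 0.18
  L_C = P(d | comp) = 0.31
Multiply by the mixture weights:
  P(Z=A)·L_A = 0.06 × 0.25 = 0.015
  P(Z=B)·L_B = 0.48 × 0.18 = 0.0864
  P(Z=C)·L_C = 0.46 × 0.31 = 0.1426
Normaliser: 0.015 + 0.0864 + 0.1426 = 0.244
Responsibility of Component A: 0.015 / 0.244 ≈ 0.0615

0.0615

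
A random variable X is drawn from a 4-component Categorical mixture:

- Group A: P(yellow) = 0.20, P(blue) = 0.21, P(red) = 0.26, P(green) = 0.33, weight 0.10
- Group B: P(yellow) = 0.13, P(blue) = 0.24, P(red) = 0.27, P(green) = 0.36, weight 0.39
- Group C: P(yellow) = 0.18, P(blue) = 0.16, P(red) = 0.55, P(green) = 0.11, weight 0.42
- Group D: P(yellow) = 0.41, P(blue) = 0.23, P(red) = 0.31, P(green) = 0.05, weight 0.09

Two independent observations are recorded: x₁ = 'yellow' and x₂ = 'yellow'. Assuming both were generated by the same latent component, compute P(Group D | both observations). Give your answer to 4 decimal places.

0.3847

Posterior ∝ prior × likelihood, so P(k | x) ∝ w_k f_k(x); normalise over all components.
Since both observations come from the same component, the likelihood for component k is f_k(x₁)·f_k(x₂).
  f_A = [0.2] × [0.2] = 0.04
  f_B = [0.13] × [0.13] = 0.0169
  f_C = [0.18] × [0.18] = 0.0324
  f_D = [0.41] × [0.41] = 0.1681
Unnormalised posteriors:
  w_A·f_A = 0.10 × 0.04 = 0.004
  w_B·f_B = 0.39 × 0.0169 = 0.006591
  w_C·f_C = 0.42 × 0.0324 = 0.013608
  w_D·f_D = 0.09 × 0.1681 = 0.015129
Evidence: 0.004 + 0.006591 + 0.013608 + 0.015129 = 0.039328
Responsibility of Group D: 0.015129 / 0.039328 ≈ 0.3847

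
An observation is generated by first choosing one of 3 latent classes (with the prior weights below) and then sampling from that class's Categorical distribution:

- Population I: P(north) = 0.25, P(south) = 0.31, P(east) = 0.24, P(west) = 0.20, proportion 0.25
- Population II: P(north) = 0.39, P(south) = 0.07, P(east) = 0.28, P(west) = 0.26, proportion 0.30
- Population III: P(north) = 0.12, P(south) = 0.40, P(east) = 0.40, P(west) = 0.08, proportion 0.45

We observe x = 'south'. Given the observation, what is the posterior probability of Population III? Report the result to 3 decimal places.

0.646

The responsibility of component k is π_k f_k(x) divided by Σ_j π_j f_j(x).
Evaluate each component's likelihood at the observed value:
  f_I = P(south | comp) = 0.31
  f_II = P(south | comp) = 0.07
  f_III = P(south | comp) = 0.40
Weight by the priors:
  π_I·f_I = 0.25 × 0.31 = 0.0775
  π_II·f_II = 0.30 × 0.07 = 0.021
  π_III·f_III = 0.45 × 0.4 = 0.18
Evidence: 0.0775 + 0.021 + 0.18 = 0.2785
P(Population III | data) = 0.18 / 0.2785 ≈ 0.646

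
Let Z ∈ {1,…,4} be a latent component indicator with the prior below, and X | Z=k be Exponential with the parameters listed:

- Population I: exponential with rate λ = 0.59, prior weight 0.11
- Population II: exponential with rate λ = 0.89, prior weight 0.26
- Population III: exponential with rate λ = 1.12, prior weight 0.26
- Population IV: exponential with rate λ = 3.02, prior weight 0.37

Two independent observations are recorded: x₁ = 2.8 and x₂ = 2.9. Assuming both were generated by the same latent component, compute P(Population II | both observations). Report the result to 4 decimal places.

P(component k | x) = w_k·f_k(x) / marginal(x), where marginal(x) = Σ_j w_j·f_j(x).
Since both observations come from the same component, the likelihood for component k is f_k(x₁)·f_k(x₂).
  p_I = [0.113083] × [0.106604] = 0.0120551
  p_II = [0.0736424] × [0.0673715] = 0.0049614
  p_III = [0.048671] × [0.0435141] = 0.00211787
  p_IV = [0.000642115] × [0.00047474] = 3.04838e-07
Prior × likelihood for each component:
  w_I·p_I = 0.11 × 0.0120551 = 0.00132606
  w_II·p_II = 0.26 × 0.0049614 = 0.00128996
  w_III·p_III = 0.26 × 0.00211787 = 0.000550647
  w_IV·p_IV = 0.37 × 3.04838e-07 = 1.1279e-07
Sum: 0.00132606 + 0.00128996 + 0.000550647 + 1.1279e-07 = 0.00316679
P(Population II | x₁,x₂) = 0.00128996 / 0.00316679 ≈ 0.4073

0.4073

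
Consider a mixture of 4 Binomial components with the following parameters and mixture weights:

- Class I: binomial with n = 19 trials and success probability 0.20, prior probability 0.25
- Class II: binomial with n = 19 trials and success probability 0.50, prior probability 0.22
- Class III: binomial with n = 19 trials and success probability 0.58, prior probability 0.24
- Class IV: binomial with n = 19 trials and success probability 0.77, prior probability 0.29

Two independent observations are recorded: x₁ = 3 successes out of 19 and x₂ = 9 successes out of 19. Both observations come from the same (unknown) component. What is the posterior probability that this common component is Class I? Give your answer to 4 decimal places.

By Bayes' theorem, P(k | x) = π_k f_k(x) / Σ_j π_j f_j(x).
Since both observations come from the same component, the likelihood for component k is f_k(x₁)·f_k(x₂).
  p_I = [0.218199] × [0.00507853] = 0.00110813
  p_II = [0.00184822] × [0.176197] = 0.000325651
  p_III = [0.000177254] × [0.117196] = 2.07735e-05
  p_IV = [2.71295e-08] × [0.00364136] = 9.87881e-11
Unnormalised posteriors:
  π_I·p_I = 0.25 × 0.00110813 = 0.000277033
  π_II·p_II = 0.22 × 0.000325651 = 7.16432e-05
  π_III·p_III = 0.24 × 2.07735e-05 = 4.98564e-06
  π_IV·p_IV = 0.29 × 9.87881e-11 = 2.86486e-11
Normaliser: 0.000277033 + 7.16432e-05 + 4.98564e-06 + 2.86486e-11 = 0.000353662
P(Class I | x₁, x₂) = 0.000277033 / 0.000353662 ≈ 0.7833

0.7833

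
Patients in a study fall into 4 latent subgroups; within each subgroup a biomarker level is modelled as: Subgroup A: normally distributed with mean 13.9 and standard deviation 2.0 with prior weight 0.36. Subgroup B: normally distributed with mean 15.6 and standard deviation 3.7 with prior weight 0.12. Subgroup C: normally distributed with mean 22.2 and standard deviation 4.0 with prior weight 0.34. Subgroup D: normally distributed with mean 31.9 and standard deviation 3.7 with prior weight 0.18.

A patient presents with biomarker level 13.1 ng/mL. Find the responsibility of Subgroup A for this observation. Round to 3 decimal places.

By Bayes' theorem, P(k | x) = π_k f_k(x) / Σ_j π_j f_j(x).
Evaluate each component's likelihood at the observed value:
  p_A = 0.184135
  p_B = 0.0858168
  p_C = 0.00749855
  p_D = 2.67014e-07
Weight by the priors:
  π_A·p_A = 0.36 × 0.184135 = 0.0662886
  π_B·p_B = 0.12 × 0.0858168 = 0.010298
  π_C·p_C = 0.34 × 0.00749855 = 0.00254951
  π_D·p_D = 0.18 × 2.67014e-07 = 4.80626e-08
Sum: 0.0662886 + 0.010298 + 0.00254951 + 4.80626e-08 = 0.0791362
Responsibility of Subgroup A: 0.0662886 / 0.0791362 ≈ 0.838

0.838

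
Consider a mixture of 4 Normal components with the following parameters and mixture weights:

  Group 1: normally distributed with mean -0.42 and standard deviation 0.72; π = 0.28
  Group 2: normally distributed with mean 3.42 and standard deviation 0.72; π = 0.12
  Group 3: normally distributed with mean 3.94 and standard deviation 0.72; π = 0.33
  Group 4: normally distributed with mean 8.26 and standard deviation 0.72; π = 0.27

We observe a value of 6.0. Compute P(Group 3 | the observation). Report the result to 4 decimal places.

P(component k | x) = π_k·f_k(x) / marginal(x), where marginal(x) = Σ_j π_j·f_j(x).
Evaluate each component's likelihood at the observed value:
  p_1 = 3.01206e-18
  p_2 = 0.000902291
  p_3 = 0.0092474
  p_4 = 0.0040189
Prior × likelihood for each component:
  π_1·p_1 = 0.28 × 3.01206e-18 = 8.43377e-19
  π_2·p_2 = 0.12 × 0.000902291 = 0.000108275
  π_3·p_3 = 0.33 × 0.0092474 = 0.00305164
  π_4·p_4 = 0.27 × 0.0040189 = 0.0010851
Normaliser: 8.43377e-19 + 0.000108275 + 0.00305164 + 0.0010851 = 0.00424502
P(Group 3 | data) ≈ 0.7189

0.7189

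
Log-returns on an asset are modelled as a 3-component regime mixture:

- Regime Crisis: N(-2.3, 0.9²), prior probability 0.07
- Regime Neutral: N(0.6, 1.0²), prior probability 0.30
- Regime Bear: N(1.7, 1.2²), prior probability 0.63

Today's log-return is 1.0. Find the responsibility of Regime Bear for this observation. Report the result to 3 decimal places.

By Bayes' theorem, P(k | x) = w_k f_k(x) / Σ_j w_j f_j(x).
Evaluate each component's likelihood at the observed value:
  f_Crisis = (1/(0.9·√(2π)))·exp(−(1.0−-2.3)²/(2·0.9²)) = 0.443269·exp(-6.72222) = 0.000533634
  f_Neutral = (1/(1.0·√(2π)))·exp(−(1.0−0.6)²/(2·1.0²)) = 0.398942·exp(-0.08000) = 0.36827
  f_Bear = (1/(1.2·√(2π)))·exp(−(1.0−1.7)²/(2·1.2²)) = 0.332452·exp(-0.17014) = 0.280439
Multiply by the mixture weights:
  w_Crisis·f_Crisis = 0.07 × 0.000533634 = 3.73544e-05
  w_Neutral·f_Neutral = 0.30 × 0.36827 = 0.110481
  w_Bear·f_Bear = 0.63 × 0.280439 = 0.176677
Evidence: 3.73544e-05 + 0.110481 + 0.176677 = 0.287195
P(Regime Bear | 1.0) = 0.176677 / 0.287195 ≈ 0.615

0.615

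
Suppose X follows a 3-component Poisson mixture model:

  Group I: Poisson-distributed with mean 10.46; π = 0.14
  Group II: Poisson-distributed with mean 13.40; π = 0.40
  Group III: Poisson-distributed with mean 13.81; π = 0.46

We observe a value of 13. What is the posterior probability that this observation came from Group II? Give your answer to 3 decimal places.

0.418

P(component k | x) = π_k·f_k(x) / marginal(x), where marginal(x) = Σ_j π_j·f_j(x).
Evaluate each component's likelihood at the observed value:
  L_I = e^(−10.46)·10.46^13/13! = 0.0825869
  L_II = e^(−13.40)·13.40^13/13! = 0.109279
  L_III = e^(−13.81)·13.81^13/13! = 0.107308
Weight by the priors:
  π_I·L_I = 0.14 × 0.0825869 = 0.0115622
  π_II·L_II = 0.40 × 0.109279 = 0.0437115
  π_III·L_III = 0.46 × 0.107308 = 0.0493615
Evidence: 0.0115622 + 0.0437115 + 0.0493615 = 0.104635
P(Group II | data) = 0.0437115 / 0.104635 ≈ 0.418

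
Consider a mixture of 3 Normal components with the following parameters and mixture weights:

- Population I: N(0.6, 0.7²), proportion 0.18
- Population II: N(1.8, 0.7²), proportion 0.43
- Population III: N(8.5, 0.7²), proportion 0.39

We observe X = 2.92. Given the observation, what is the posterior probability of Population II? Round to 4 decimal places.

0.9938

By Bayes' theorem, P(k | x) = P(Z=k) f_k(x) / Σ_j P(Z=j) f_j(x).
Evaluate each component's likelihood at the observed value:
  L_I = 0.00234726
  L_II = 0.158458
  L_III = 9.06731e-15
Weight by the priors:
  P(Z=I)·L_I = 0.18 × 0.00234726 = 0.000422506
  P(Z=II)·L_II = 0.43 × 0.158458 = 0.0681371
  P(Z=III)·L_III = 0.39 × 9.06731e-15 = 3.53625e-15
Marginal: 0.000422506 + 0.0681371 + 3.53625e-15 = 0.0685596
P(Population II | the observation) = 0.0681371 / 0.0685596 ≈ 0.9938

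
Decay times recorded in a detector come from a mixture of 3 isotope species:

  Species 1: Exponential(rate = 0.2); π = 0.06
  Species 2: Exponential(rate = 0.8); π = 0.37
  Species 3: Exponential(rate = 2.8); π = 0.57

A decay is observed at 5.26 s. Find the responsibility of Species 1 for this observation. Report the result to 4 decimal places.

By Bayes' theorem, P(k | x) = π_k f_k(x) / Σ_j π_j f_j(x).
Evaluate each component's likelihood at the observed value:
  L_1 = 0.2·e^(−0.2·5.26) = 0.2·e^(−1.0520) = 0.0698477
  L_2 = 0.8·e^(−0.8·5.26) = 0.8·e^(−4.2080) = 0.0119009
  L_3 = 2.8·e^(−2.8·5.26) = 2.8·e^(−14.7280) = 1.12427e-06
Weight by the priors:
  π_1·L_1 = 0.06 × 0.0698477 = 0.00419086
  π_2·L_2 = 0.37 × 0.0119009 = 0.00440332
  π_3·L_3 = 0.57 × 1.12427e-06 = 6.40831e-07
Denominator: 0.00419086 + 0.00440332 + 6.40831e-07 = 0.00859483
So the posterior for Species 1 is 0.00419086 / 0.00859483 ≈ 0.4876.

0.4876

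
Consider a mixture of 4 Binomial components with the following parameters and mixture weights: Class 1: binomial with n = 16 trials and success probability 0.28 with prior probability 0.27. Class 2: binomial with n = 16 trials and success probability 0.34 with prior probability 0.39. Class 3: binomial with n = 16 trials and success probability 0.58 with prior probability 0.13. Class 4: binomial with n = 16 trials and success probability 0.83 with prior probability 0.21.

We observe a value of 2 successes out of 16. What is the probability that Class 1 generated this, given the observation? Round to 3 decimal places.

0.613

By Bayes' theorem, P(k | x) = P(Z=k) f_k(x) / Σ_j P(Z=j) f_j(x).
Evaluate each component's likelihood at the observed value:
  f_1 = C(16,2)·0.28^2·0.72^14 = 120·0.0784·0.0100613 = 0.0946569
  f_2 = C(16,2)·0.34^2·0.66^14 = 120·0.1156·0.00297588 = 0.0412814
  f_3 = C(16,2)·0.58^2·0.42^14 = 120·0.3364·5.31484e-06 = 0.000214549
  f_4 = C(16,2)·0.83^2·0.17^14 = 120·0.6889·1.68378e-11 = 1.39195e-09
Prior × likelihood for each component:
  P(Z=1)·f_1 = 0.27 × 0.0946569 = 0.0255574
  P(Z=2)·f_2 = 0.39 × 0.0412814 = 0.0160997
  P(Z=3)·f_3 = 0.13 × 0.000214549 = 2.78914e-05
  P(Z=4)·f_4 = 0.21 × 1.39195e-09 = 2.92309e-10
Evidence: 0.0255574 + 0.0160997 + 2.78914e-05 + 2.92309e-10 = 0.041685
So the posterior for Class 1 is 0.0255574 / 0.041685 ≈ 0.613.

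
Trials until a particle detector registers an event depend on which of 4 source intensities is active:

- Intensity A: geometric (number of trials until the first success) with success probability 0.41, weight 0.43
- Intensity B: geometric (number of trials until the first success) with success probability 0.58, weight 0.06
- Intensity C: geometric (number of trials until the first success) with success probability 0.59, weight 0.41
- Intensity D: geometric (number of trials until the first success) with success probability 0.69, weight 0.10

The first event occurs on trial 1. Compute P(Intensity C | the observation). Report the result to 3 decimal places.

0.463

The responsibility of component k is π_k f_k(x) divided by Σ_j π_j f_j(x).
Geometric probabilities:
  p_A = 0.41
  p_B = 0.58
  p_C = 0.59
  p_D = 0.69
Prior × likelihood for each component:
  π_A·p_A = 0.43 × 0.41 = 0.1763
  π_B·p_B = 0.06 × 0.58 = 0.0348
  π_C·p_C = 0.41 × 0.59 = 0.2419
  π_D·p_D = 0.10 × 0.69 = 0.069
Marginal: 0.1763 + 0.0348 + 0.2419 + 0.069 = 0.522
P(Intensity C | x) ≈ 0.463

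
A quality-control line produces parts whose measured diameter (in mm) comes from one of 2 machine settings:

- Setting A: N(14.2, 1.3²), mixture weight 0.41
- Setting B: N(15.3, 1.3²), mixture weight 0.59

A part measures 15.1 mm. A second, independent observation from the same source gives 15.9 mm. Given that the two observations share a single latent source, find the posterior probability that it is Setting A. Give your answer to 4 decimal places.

0.2075

P(component k | x) = P(Z=k)·f_k(x) / marginal(x), where marginal(x) = Σ_j P(Z=j)·f_j(x).
Since both observations come from the same component, the likelihood for component k is f_k(x₁)·f_k(x₂).
  f_A = [(1/(1.3·√(2π)))·exp(−(15.1−14.2)²/(2·1.3²)) = 0.306879·exp(-0.23964) = 0.241485] × [0.130506] = 0.0315154
  f_B = [(1/(1.3·√(2π)))·exp(−(15.1−15.3)²/(2·1.3²)) = 0.306879·exp(-0.01183) = 0.303268] × [0.275874] = 0.0836638
Unnormalised posteriors:
  P(Z=A)·f_A = 0.41 × 0.0315154 = 0.0129213
  P(Z=B)·f_B = 0.59 × 0.0836638 = 0.0493616
Sum: 0.0129213 + 0.0493616 = 0.0622829
Responsibility of Setting A: 0.0129213 / 0.0622829 ≈ 0.2075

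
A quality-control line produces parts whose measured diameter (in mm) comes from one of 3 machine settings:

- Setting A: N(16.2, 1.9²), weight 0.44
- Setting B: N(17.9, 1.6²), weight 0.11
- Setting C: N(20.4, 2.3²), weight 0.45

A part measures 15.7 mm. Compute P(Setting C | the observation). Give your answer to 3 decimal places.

Apply Bayes' rule: the posterior for each component is proportional to its prior times its likelihood at x.
Component likelihoods at x = 15.7 mm:
  f_A = 0.202824
  f_B = 0.0968827
  f_C = 0.021499
Prior × likelihood for each component:
  w_A·f_A = 0.44 × 0.202824 = 0.0892424
  w_B·f_B = 0.11 × 0.0968827 = 0.0106571
  w_C·f_C = 0.45 × 0.021499 = 0.00967455
Sum: 0.0892424 + 0.0106571 + 0.00967455 = 0.109574
So the posterior for Setting C is 0.00967455 / 0.109574 ≈ 0.088.

0.088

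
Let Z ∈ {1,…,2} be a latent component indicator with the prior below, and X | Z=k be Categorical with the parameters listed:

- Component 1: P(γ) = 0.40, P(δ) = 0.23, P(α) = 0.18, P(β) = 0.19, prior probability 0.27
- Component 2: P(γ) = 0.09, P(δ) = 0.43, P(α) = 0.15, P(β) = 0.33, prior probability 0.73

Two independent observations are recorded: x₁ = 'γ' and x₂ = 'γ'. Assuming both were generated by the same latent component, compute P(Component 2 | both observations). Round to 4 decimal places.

The responsibility of component k is π_k f_k(x) divided by Σ_j π_j f_j(x).
Since both observations come from the same component, the likelihood for component k is f_k(x₁)·f_k(x₂).
  p_1 = [P(γ | comp) = 0.40] × [0.4] = 0.16
  p_2 = [P(γ | comp) = 0.09] × [0.09] = 0.0081
Weight by the priors:
  π_1·p_1 = 0.27 × 0.16 = 0.0432
  π_2·p_2 = 0.73 × 0.0081 = 0.005913
Marginal: 0.0432 + 0.005913 = 0.049113
So the posterior for Component 2 is 0.005913 / 0.049113 ≈ 0.1204.

0.1204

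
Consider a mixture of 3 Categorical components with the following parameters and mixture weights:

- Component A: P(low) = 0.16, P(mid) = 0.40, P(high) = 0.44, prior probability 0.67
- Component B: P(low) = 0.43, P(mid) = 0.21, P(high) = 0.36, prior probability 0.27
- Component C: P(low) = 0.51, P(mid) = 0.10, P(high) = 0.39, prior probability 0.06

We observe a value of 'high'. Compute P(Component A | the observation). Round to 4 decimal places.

Apply Bayes' rule: the posterior for each component is proportional to its prior times its likelihood at x.
Evaluate each component's likelihood at the observed value:
  L_A = 0.44
  L_B = 0.36
  L_C = 0.39
Unnormalised posteriors:
  π_A·L_A = 0.67 × 0.44 = 0.2948
  π_B·L_B = 0.27 × 0.36 = 0.0972
  π_C·L_C = 0.06 × 0.39 = 0.0234
Sum: 0.2948 + 0.0972 + 0.0234 = 0.4154
P(Component A | the observation) ≈ 0.7097

0.7097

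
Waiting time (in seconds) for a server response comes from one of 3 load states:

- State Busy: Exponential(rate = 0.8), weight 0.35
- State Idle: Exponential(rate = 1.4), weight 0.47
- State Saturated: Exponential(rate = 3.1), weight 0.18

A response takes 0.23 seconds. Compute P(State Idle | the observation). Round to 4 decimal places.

The responsibility of component k is w_k f_k(x) divided by Σ_j w_j f_j(x).
Evaluate each component's likelihood at the observed value:
  p_Busy = 0.8·e^(−0.8·0.23) = 0.8·e^(−0.1840) = 0.665549
  p_Idle = 1.4·e^(−1.4·0.23) = 1.4·e^(−0.3220) = 1.01458
  p_Saturated = 3.1·e^(−3.1·0.23) = 3.1·e^(−0.7130) = 1.51953
Multiply by the mixture weights:
  w_Busy·p_Busy = 0.35 × 0.665549 = 0.232942
  w_Idle·p_Idle = 0.47 × 1.01458 = 0.476851
  w_Saturated·p_Saturated = 0.18 × 1.51953 = 0.273516
Marginal: 0.232942 + 0.476851 + 0.273516 = 0.983309
Responsibility of State Idle: 0.476851 / 0.983309 ≈ 0.4849

0.4849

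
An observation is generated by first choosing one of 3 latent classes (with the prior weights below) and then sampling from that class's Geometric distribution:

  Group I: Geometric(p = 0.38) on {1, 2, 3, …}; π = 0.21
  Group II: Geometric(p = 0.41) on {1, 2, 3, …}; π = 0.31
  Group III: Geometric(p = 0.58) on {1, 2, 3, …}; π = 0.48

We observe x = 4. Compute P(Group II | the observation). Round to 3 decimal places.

P(component k | x) = π_k·f_k(x) / marginal(x), where marginal(x) = Σ_j π_j·f_j(x).
Component likelihoods at x = 4:
  f_I = 0.0905646
  f_II = 0.0842054
  f_III = 0.042971
Multiply by the mixture weights:
  π_I·f_I = 0.21 × 0.0905646 = 0.0190186
  π_II·f_II = 0.31 × 0.0842054 = 0.0261037
  π_III·f_III = 0.48 × 0.042971 = 0.0206261
Evidence: 0.0190186 + 0.0261037 + 0.0206261 = 0.0657483
P(Group II | x) ≈ 0.397

0.397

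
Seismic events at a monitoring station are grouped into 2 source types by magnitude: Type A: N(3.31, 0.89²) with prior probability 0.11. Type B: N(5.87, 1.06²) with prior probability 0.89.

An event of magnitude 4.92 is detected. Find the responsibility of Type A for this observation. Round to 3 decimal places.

0.041

Posterior ∝ prior × likelihood, so P(k | x) ∝ w_k f_k(x); normalise over all components.
Normal densities:
  p_A = (1/(0.89·√(2π)))·exp(−(4.92−3.31)²/(2·0.89²)) = 0.448250·exp(-1.63622) = 0.0872808
  p_B = (1/(1.06·√(2π)))·exp(−(4.92−5.87)²/(2·1.06²)) = 0.376361·exp(-0.40161) = 0.251876
Weight by the priors:
  w_A·p_A = 0.11 × 0.0872808 = 0.00960089
  w_B·p_B = 0.89 × 0.251876 = 0.22417
Marginal: 0.00960089 + 0.22417 = 0.233771
So the posterior for Type A is 0.00960089 / 0.233771 ≈ 0.041.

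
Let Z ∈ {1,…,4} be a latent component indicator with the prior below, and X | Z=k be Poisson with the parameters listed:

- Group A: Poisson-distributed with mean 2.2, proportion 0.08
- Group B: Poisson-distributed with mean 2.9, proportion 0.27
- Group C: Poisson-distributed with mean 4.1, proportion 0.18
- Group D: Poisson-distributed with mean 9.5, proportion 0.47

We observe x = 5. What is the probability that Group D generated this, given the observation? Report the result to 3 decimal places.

0.281

The responsibility of component k is P(Z=k) f_k(x) divided by Σ_j P(Z=j) f_j(x).
Component likelihoods at x = 5:
  f_A = 0.0475866
  f_B = 0.0940491
  f_C = 0.160004
  f_D = 0.0482658
Unnormalised posteriors:
  P(Z=A)·f_A = 0.08 × 0.0475866 = 0.00380692
  P(Z=B)·f_B = 0.27 × 0.0940491 = 0.0253933
  P(Z=C)·f_C = 0.18 × 0.160004 = 0.0288007
  P(Z=D)·f_D = 0.47 × 0.0482658 = 0.0226849
Sum: 0.00380692 + 0.0253933 + 0.0288007 + 0.0226849 = 0.0806858
Responsibility of Group D: 0.0226849 / 0.0806858 ≈ 0.281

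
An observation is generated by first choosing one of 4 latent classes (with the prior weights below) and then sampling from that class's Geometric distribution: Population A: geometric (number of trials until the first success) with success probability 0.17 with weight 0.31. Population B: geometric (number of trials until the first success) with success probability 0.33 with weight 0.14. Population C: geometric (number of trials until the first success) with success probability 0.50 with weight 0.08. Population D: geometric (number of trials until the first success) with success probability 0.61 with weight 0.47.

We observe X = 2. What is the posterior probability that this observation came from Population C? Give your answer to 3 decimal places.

By Bayes' theorem, P(k | x) = P(Z=k) f_k(x) / Σ_j P(Z=j) f_j(x).
Component likelihoods at x = 2:
  p_A = 0.17·(1−0.17)^1 = 0.17·0.83 = 0.1411
  p_B = 0.33·(1−0.33)^1 = 0.33·0.67 = 0.2211
  p_C = 0.50·(1−0.50)^1 = 0.50·0.5 = 0.25
  p_D = 0.61·(1−0.61)^1 = 0.61·0.39 = 0.2379
Weight by the priors:
  P(Z=A)·p_A = 0.31 × 0.1411 = 0.043741
  P(Z=B)·p_B = 0.14 × 0.2211 = 0.030954
  P(Z=C)·p_C = 0.08 × 0.25 = 0.02
  P(Z=D)·p_D = 0.47 × 0.2379 = 0.111813
Marginal: 0.043741 + 0.030954 + 0.02 + 0.111813 = 0.206508
Responsibility of Population C: 0.02 / 0.206508 ≈ 0.097

0.097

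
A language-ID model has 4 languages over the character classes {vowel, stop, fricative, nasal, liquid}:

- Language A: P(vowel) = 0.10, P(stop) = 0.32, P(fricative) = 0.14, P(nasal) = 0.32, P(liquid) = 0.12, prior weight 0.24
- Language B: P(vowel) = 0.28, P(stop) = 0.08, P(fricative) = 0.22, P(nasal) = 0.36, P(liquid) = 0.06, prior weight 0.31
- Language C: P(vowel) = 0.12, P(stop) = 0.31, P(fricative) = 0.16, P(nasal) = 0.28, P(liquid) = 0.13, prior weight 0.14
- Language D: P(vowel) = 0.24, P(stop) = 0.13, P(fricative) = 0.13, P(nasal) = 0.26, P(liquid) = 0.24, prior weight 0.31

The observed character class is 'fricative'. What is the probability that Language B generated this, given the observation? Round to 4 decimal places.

0.4146

P(component k | x) = P(Z=k)·f_k(x) / marginal(x), where marginal(x) = Σ_j P(Z=j)·f_j(x).
Categorical probabilities:
  f_A = 0.14
  f_B = 0.22
  f_C = 0.16
  f_D = 0.13
Multiply by the mixture weights:
  P(Z=A)·f_A = 0.24 × 0.14 = 0.0336
  P(Z=B)·f_B = 0.31 × 0.22 = 0.0682
  P(Z=C)·f_C = 0.14 × 0.16 = 0.0224
  P(Z=D)·f_D = 0.31 × 0.13 = 0.0403
Marginal: 0.0336 + 0.0682 + 0.0224 + 0.0403 = 0.1645
P(Language B | the observation) ≈ 0.4146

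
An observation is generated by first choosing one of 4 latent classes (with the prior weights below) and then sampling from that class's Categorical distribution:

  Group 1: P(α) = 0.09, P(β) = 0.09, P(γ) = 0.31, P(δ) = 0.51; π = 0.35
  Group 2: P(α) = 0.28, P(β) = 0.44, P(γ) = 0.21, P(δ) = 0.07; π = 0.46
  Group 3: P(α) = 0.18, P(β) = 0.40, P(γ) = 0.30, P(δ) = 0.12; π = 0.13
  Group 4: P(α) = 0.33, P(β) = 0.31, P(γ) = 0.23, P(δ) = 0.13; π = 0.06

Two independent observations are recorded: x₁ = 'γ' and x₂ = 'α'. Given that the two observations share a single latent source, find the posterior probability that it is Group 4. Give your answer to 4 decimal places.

Posterior ∝ prior × likelihood, so P(k | x) ∝ π_k f_k(x); normalise over all components.
Since both observations come from the same component, the likelihood for component k is f_k(x₁)·f_k(x₂).
  f_1 = [P(γ | comp) = 0.31] × [0.09] = 0.0279
  f_2 = [P(γ | comp) = 0.21] × [0.28] = 0.0588
  f_3 = [P(γ | comp) = 0.30] × [0.18] = 0.054
  f_4 = [P(γ | comp) = 0.23] × [0.33] = 0.0759
Weight by the priors:
  π_1·f_1 = 0.35 × 0.0279 = 0.009765
  π_2·f_2 = 0.46 × 0.0588 = 0.027048
  π_3·f_3 = 0.13 × 0.054 = 0.00702
  π_4·f_4 = 0.06 × 0.0759 = 0.004554
Marginal: 0.009765 + 0.027048 + 0.00702 + 0.004554 = 0.048387
So the posterior for Group 4 is 0.004554 / 0.048387 ≈ 0.0941.

0.0941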